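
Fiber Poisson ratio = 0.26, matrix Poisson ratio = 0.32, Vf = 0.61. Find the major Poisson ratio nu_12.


nu_12 = nu_f*Vf + nu_m*(1-Vf) = 0.26*0.61 + 0.32*0.39 = 0.2834

0.2834


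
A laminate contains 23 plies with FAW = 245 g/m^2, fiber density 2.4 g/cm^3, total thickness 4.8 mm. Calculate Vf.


Vf = n * FAW / (rho_f * h * 1000) = 23 * 245 / (2.4 * 4.8 * 1000) = 0.4891

0.4891


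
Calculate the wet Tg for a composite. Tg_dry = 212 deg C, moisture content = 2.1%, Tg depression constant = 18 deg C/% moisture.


Tg_wet = Tg_dry - k*moisture = 212 - 18*2.1 = 174.2 deg C

174.2 deg C


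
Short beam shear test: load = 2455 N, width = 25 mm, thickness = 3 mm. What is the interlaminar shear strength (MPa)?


ILSS = 3F/(4bh) = 3*2455/(4*25*3) = 24.55 MPa

24.55 MPa


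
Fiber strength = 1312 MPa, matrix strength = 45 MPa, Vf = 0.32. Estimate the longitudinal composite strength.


sigma_1 = sigma_f*Vf + sigma_m*(1-Vf) = 1312*0.32 + 45*0.68 = 450.4 MPa

450.4 MPa


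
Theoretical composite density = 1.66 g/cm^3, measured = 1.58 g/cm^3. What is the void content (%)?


Void% = (rho_theo - rho_actual)/rho_theo * 100 = (1.66 - 1.58)/1.66 * 100 = 4.82%

4.82%


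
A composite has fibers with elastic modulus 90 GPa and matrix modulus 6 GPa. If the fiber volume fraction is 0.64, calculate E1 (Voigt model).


E1 = Ef*Vf + Em*(1-Vf) = 90*0.64 + 6*0.36 = 59.76 GPa

59.76 GPa


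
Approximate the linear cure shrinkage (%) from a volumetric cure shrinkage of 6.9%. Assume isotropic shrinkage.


Linear shrinkage ≈ vol_shrink/3 = 6.9/3 = 2.3%

2.3%


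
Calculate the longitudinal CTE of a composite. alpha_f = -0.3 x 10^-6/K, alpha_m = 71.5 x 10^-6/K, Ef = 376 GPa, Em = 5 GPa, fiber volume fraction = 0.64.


E1 = Ef*Vf + Em*(1-Vf) = 242.44
alpha_1 = (alpha_f*Ef*Vf + alpha_m*Em*(1-Vf))/E1 = 0.23 x 10^-6/K

0.23 x 10^-6/K


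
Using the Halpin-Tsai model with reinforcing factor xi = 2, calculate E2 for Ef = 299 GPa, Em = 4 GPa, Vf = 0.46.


eta = (Ef/Em - 1)/(Ef/Em + xi) = (74.75 - 1)/(74.75 + 2) = 0.9609
E2 = Em*(1+xi*eta*Vf)/(1-eta*Vf) = 13.51 GPa

13.51 GPa


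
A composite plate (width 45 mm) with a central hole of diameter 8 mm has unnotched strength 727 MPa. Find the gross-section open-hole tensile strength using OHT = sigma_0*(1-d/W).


OHT = sigma_0*(1-d/W) = 727*(1-8/45) = 597.8 MPa

597.8 MPa


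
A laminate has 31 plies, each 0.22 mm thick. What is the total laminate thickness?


h = n * t_ply = 31 * 0.22 = 6.82 mm

6.82 mm


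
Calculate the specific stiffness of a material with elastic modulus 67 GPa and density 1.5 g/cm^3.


Specific stiffness = E/rho = 67/1.5 = 44.7 GPa/(g/cm^3)

44.7 GPa/(g/cm^3)


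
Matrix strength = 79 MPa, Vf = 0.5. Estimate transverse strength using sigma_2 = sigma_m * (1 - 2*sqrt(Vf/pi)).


factor = 1 - 2*sqrt(0.5/pi) = 0.2021
sigma_2 = 79 * 0.2021 = 15.97 MPa

15.97 MPa


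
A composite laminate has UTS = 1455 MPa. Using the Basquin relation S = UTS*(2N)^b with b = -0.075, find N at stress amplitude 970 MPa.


N = 0.5 * (S/UTS)^(1/b) = 0.5 * (970/1455)^(1/-0.075) = 111.3919 cycles

111.3919 cycles


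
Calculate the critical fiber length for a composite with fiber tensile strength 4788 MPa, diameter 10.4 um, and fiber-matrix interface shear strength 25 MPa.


Lc = sigma_f * d / (2 * tau_i) = 4788 * 10.4 / (2 * 25) = 995.9 um

995.9 um


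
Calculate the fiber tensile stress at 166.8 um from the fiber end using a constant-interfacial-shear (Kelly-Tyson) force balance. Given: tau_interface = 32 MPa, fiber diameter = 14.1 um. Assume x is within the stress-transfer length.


Force balance: sigma_f * (pi*d^2/4) = tau * (pi*d) * x  ->  sigma_f = 4 * tau * x / d
sigma_f = 4 * 32 * 166.8 / 14.1 = 1514.2 MPa

1514.2 MPa


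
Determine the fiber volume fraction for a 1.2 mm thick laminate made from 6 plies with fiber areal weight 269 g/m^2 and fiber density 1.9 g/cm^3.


Vf = n * FAW / (rho_f * h * 1000) = 6 * 269 / (1.9 * 1.2 * 1000) = 0.7079

0.7079


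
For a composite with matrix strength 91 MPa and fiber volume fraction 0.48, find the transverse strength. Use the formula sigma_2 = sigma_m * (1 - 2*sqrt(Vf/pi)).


factor = 1 - 2*sqrt(0.48/pi) = 0.2182
sigma_2 = 91 * 0.2182 = 19.86 MPa

19.86 MPa


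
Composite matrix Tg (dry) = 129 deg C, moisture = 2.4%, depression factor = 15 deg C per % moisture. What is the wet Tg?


Tg_wet = Tg_dry - k*moisture = 129 - 15*2.4 = 93.0 deg C

93.0 deg C


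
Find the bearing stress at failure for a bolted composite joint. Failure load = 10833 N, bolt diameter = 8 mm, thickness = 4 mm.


sigma_br = F/(d*h) = 10833/(8*4) = 338.5 MPa

338.5 MPa


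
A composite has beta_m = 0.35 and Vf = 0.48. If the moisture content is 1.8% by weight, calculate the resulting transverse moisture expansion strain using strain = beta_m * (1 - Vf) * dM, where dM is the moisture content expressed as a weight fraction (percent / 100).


dM = 1.8/100 = 0.018
strain = beta_m * (1-Vf) * dM = 0.35 * 0.52 * 0.018 = 0.003276

0.003276


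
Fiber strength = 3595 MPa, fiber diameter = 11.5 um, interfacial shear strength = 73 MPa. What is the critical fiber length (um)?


Lc = sigma_f * d / (2 * tau_i) = 3595 * 11.5 / (2 * 73) = 283.2 um

283.2 um


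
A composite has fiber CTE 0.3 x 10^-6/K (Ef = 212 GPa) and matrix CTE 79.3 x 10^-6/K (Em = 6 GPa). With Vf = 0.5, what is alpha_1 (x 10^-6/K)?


E1 = Ef*Vf + Em*(1-Vf) = 109.0
alpha_1 = (alpha_f*Ef*Vf + alpha_m*Em*(1-Vf))/E1 = 2.47 x 10^-6/K

2.47 x 10^-6/K


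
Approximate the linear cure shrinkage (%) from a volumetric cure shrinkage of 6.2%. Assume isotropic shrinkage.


Linear shrinkage ≈ vol_shrink/3 = 6.2/3 = 2.067%

2.067%


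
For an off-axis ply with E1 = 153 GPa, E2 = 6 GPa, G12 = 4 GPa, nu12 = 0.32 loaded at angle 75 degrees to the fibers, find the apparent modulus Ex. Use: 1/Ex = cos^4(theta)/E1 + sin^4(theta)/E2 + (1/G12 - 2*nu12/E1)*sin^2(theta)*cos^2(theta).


cos^4(75) = 0.004487, sin^4(75) = 0.870513, sin^2(75)*cos^2(75) = 0.0625
1/G12 - 2*nu12/E1 = 1/4 - 2*0.32/153 = 0.245817 GPa^-1
1/Ex = 0.004487/153 + 0.870513/6 + 0.245817*0.0625 = 0.1604783 GPa^-1
Ex = 6.23 GPa

6.23 GPa


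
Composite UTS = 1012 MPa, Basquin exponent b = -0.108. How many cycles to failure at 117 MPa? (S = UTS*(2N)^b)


N = 0.5 * (S/UTS)^(1/b) = 0.5 * (117/1012)^(1/-0.108) = 2.3705e+08 cycles

2.3705e+08 cycles


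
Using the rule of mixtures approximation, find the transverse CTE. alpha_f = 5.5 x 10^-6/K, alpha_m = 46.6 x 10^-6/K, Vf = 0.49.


alpha_2 = alpha_f*Vf + alpha_m*(1-Vf) = 5.5*0.49 + 46.6*0.51 = 26.5 x 10^-6/K

26.5 x 10^-6/K


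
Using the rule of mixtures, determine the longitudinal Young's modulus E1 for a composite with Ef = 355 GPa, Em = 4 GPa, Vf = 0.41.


E1 = Ef*Vf + Em*(1-Vf) = 355*0.41 + 4*0.59 = 147.91 GPa

147.91 GPa


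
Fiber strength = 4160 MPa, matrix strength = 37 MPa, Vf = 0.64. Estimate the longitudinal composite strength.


sigma_1 = sigma_f*Vf + sigma_m*(1-Vf) = 4160*0.64 + 37*0.36 = 2675.7 MPa

2675.7 MPa


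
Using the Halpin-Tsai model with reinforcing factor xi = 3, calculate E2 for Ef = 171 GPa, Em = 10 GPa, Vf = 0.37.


eta = (Ef/Em - 1)/(Ef/Em + xi) = (17.1 - 1)/(17.1 + 3) = 0.801
E2 = Em*(1+xi*eta*Vf)/(1-eta*Vf) = 26.85 GPa

26.85 GPa


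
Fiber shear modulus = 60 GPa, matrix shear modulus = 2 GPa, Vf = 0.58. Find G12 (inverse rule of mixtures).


1/G12 = Vf/Gf + (1-Vf)/Gm = 0.58/60 + 0.42/2
G12 = 4.55 GPa

4.55 GPa


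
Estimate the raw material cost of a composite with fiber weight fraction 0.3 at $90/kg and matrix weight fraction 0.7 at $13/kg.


Cost = cost_f*Wf + cost_m*Wm = 90*0.3 + 13*0.7 = $36.1/kg

$36.1/kg


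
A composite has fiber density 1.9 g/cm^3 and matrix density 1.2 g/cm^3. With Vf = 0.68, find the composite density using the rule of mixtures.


rho_c = rho_f*Vf + rho_m*(1-Vf) = 1.9*0.68 + 1.2*0.32 = 1.676 g/cm^3

1.676 g/cm^3


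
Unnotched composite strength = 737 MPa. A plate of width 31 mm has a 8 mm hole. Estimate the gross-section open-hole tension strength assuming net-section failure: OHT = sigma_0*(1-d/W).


OHT = sigma_0*(1-d/W) = 737*(1-8/31) = 546.8 MPa

546.8 MPa


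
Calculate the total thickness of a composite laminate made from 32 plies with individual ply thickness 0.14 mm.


h = n * t_ply = 32 * 0.14 = 4.48 mm

4.48 mm


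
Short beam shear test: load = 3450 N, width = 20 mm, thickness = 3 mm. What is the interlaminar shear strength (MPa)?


ILSS = 3F/(4bh) = 3*3450/(4*20*3) = 43.13 MPa

43.13 MPa


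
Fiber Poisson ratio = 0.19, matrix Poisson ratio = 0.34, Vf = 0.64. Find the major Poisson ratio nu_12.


nu_12 = nu_f*Vf + nu_m*(1-Vf) = 0.19*0.64 + 0.34*0.36 = 0.244

0.244


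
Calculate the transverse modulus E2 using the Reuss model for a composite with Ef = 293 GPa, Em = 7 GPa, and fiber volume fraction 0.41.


1/E2 = Vf/Ef + (1-Vf)/Em = 0.41/293 + 0.59/7
E2 = 11.67 GPa

11.67 GPa


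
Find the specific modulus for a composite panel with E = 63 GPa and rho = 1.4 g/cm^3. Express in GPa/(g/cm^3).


Specific stiffness = E/rho = 63/1.4 = 45.0 GPa/(g/cm^3)

45.0 GPa/(g/cm^3)


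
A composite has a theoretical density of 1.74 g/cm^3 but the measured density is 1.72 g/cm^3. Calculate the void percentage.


Void% = (rho_theo - rho_actual)/rho_theo * 100 = (1.74 - 1.72)/1.74 * 100 = 1.15%

1.15%


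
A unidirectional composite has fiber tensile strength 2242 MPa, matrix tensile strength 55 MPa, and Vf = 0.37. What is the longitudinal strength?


sigma_1 = sigma_f*Vf + sigma_m*(1-Vf) = 2242*0.37 + 55*0.63 = 864.2 MPa

864.2 MPa


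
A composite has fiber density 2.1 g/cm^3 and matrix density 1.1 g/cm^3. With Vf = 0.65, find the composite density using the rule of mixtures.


rho_c = rho_f*Vf + rho_m*(1-Vf) = 2.1*0.65 + 1.1*0.35 = 1.75 g/cm^3

1.75 g/cm^3


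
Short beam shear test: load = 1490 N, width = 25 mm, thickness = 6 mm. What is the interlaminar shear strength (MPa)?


ILSS = 3F/(4bh) = 3*1490/(4*25*6) = 7.45 MPa

7.45 MPa


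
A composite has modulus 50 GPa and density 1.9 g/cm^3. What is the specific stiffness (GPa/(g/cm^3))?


Specific stiffness = E/rho = 50/1.9 = 26.3 GPa/(g/cm^3)

26.3 GPa/(g/cm^3)


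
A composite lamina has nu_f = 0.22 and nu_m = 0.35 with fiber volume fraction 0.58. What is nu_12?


nu_12 = nu_f*Vf + nu_m*(1-Vf) = 0.22*0.58 + 0.35*0.42 = 0.2746

0.2746


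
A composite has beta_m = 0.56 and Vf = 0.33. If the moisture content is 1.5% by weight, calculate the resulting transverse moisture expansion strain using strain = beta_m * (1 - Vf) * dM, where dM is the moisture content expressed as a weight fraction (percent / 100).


dM = 1.5/100 = 0.015
strain = beta_m * (1-Vf) * dM = 0.56 * 0.67 * 0.015 = 0.005628

0.005628


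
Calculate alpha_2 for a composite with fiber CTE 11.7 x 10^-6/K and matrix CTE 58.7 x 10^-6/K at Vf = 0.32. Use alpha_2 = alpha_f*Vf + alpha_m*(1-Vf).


alpha_2 = alpha_f*Vf + alpha_m*(1-Vf) = 11.7*0.32 + 58.7*0.68 = 43.7 x 10^-6/K

43.7 x 10^-6/K


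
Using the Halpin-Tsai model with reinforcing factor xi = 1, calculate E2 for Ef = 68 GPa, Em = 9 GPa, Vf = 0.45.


eta = (Ef/Em - 1)/(Ef/Em + xi) = (7.5556 - 1)/(7.5556 + 1) = 0.7662
E2 = Em*(1+xi*eta*Vf)/(1-eta*Vf) = 18.47 GPa

18.47 GPa


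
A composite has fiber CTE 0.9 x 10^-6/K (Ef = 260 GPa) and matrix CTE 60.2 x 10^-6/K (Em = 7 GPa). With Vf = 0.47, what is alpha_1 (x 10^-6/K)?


E1 = Ef*Vf + Em*(1-Vf) = 125.91
alpha_1 = (alpha_f*Ef*Vf + alpha_m*Em*(1-Vf))/E1 = 2.65 x 10^-6/K

2.65 x 10^-6/K


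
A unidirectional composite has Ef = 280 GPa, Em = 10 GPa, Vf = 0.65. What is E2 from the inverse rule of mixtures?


1/E2 = Vf/Ef + (1-Vf)/Em = 0.65/280 + 0.35/10
E2 = 26.79 GPa

26.79 GPa


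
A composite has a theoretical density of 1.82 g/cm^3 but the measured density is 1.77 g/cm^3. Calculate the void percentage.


Void% = (rho_theo - rho_actual)/rho_theo * 100 = (1.82 - 1.77)/1.82 * 100 = 2.75%

2.75%


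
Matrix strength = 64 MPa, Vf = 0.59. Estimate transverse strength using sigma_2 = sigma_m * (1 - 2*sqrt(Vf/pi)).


factor = 1 - 2*sqrt(0.59/pi) = 0.1333
sigma_2 = 64 * 0.1333 = 8.53 MPa

8.53 MPa


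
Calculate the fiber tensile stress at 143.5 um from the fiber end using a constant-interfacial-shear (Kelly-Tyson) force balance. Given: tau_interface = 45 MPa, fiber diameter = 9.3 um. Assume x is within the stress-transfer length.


Force balance: sigma_f * (pi*d^2/4) = tau * (pi*d) * x  ->  sigma_f = 4 * tau * x / d
sigma_f = 4 * 45 * 143.5 / 9.3 = 2777.4 MPa

2777.4 MPa


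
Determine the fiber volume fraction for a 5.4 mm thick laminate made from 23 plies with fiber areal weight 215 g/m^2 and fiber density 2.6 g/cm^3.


Vf = n * FAW / (rho_f * h * 1000) = 23 * 215 / (2.6 * 5.4 * 1000) = 0.3522

0.3522


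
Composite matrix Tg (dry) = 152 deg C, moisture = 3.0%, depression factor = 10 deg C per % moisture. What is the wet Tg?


Tg_wet = Tg_dry - k*moisture = 152 - 10*3.0 = 122.0 deg C

122.0 deg C


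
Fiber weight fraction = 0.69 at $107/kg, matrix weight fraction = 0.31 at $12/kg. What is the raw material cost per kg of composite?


Cost = cost_f*Wf + cost_m*Wm = 107*0.69 + 12*0.31 = $77.55/kg

$77.55/kg


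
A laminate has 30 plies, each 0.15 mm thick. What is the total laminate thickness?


h = n * t_ply = 30 * 0.15 = 4.5 mm

4.5 mm


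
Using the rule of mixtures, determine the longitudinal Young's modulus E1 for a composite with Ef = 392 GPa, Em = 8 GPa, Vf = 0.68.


E1 = Ef*Vf + Em*(1-Vf) = 392*0.68 + 8*0.32 = 269.12 GPa

269.12 GPa


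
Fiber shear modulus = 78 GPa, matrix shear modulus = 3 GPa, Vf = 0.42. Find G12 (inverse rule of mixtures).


1/G12 = Vf/Gf + (1-Vf)/Gm = 0.42/78 + 0.58/3
G12 = 5.03 GPa

5.03 GPa


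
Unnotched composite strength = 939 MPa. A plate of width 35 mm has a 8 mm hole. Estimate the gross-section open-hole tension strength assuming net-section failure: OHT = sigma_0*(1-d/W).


OHT = sigma_0*(1-d/W) = 939*(1-8/35) = 724.4 MPa

724.4 MPa


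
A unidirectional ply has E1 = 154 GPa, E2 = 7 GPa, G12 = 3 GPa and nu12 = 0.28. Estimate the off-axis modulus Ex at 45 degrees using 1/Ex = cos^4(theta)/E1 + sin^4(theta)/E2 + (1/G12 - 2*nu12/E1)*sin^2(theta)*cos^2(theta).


cos^4(45) = 0.25, sin^4(45) = 0.25, sin^2(45)*cos^2(45) = 0.25
1/G12 - 2*nu12/E1 = 1/3 - 2*0.28/154 = 0.329697 GPa^-1
1/Ex = 0.25/154 + 0.25/7 + 0.329697*0.25 = 0.1197619 GPa^-1
Ex = 8.35 GPa

8.35 GPa


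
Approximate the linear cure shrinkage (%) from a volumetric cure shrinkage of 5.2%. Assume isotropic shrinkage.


Linear shrinkage ≈ vol_shrink/3 = 5.2/3 = 1.733%

1.733%


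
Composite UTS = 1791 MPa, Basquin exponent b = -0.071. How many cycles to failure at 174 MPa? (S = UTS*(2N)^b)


N = 0.5 * (S/UTS)^(1/b) = 0.5 * (174/1791)^(1/-0.071) = 9.1240e+13 cycles

9.1240e+13 cycles


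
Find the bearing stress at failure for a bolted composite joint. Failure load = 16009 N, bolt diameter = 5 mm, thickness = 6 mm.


sigma_br = F/(d*h) = 16009/(5*6) = 533.6 MPa

533.6 MPa


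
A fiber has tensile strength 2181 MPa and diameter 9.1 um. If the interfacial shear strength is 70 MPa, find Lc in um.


Lc = sigma_f * d / (2 * tau_i) = 2181 * 9.1 / (2 * 70) = 141.8 um

141.8 um


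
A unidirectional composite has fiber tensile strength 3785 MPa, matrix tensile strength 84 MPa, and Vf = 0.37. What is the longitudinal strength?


sigma_1 = sigma_f*Vf + sigma_m*(1-Vf) = 3785*0.37 + 84*0.63 = 1453.4 MPa

1453.4 MPa


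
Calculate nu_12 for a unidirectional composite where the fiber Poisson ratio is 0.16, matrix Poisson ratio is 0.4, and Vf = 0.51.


nu_12 = nu_f*Vf + nu_m*(1-Vf) = 0.16*0.51 + 0.4*0.49 = 0.2776

0.2776


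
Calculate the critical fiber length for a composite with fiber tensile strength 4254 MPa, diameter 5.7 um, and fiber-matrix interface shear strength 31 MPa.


Lc = sigma_f * d / (2 * tau_i) = 4254 * 5.7 / (2 * 31) = 391.1 um

391.1 um


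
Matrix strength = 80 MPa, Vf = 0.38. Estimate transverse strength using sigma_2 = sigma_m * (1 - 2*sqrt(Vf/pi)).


factor = 1 - 2*sqrt(0.38/pi) = 0.3044
sigma_2 = 80 * 0.3044 = 24.35 MPa

24.35 MPa


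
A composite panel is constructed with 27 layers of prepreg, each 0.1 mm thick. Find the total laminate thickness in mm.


h = n * t_ply = 27 * 0.1 = 2.7 mm

2.7 mm


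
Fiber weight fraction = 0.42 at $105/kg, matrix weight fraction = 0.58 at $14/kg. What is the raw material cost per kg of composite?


Cost = cost_f*Wf + cost_m*Wm = 105*0.42 + 14*0.58 = $52.22/kg

$52.22/kg


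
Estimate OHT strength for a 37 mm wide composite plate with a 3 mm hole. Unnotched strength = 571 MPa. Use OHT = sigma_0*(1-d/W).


OHT = sigma_0*(1-d/W) = 571*(1-3/37) = 524.7 MPa

524.7 MPa


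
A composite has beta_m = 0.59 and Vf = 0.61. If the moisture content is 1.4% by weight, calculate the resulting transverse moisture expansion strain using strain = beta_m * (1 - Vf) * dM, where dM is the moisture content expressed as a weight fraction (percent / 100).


dM = 1.4/100 = 0.014
strain = beta_m * (1-Vf) * dM = 0.59 * 0.39 * 0.014 = 0.0032214

0.0032214


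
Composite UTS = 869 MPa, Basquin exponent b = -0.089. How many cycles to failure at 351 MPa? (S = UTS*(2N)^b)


N = 0.5 * (S/UTS)^(1/b) = 0.5 * (351/869)^(1/-0.089) = 13265.0154 cycles

13265.0154 cycles


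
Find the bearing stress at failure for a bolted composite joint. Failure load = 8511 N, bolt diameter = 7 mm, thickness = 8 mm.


sigma_br = F/(d*h) = 8511/(7*8) = 152.0 MPa

152.0 MPa


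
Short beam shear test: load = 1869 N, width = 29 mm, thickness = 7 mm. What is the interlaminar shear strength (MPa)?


ILSS = 3F/(4bh) = 3*1869/(4*29*7) = 6.91 MPa

6.91 MPa


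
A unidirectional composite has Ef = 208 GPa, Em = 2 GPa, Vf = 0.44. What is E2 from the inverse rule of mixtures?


1/E2 = Vf/Ef + (1-Vf)/Em = 0.44/208 + 0.56/2
E2 = 3.54 GPa

3.54 GPa


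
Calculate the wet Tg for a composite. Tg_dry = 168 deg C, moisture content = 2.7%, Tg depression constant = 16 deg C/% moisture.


Tg_wet = Tg_dry - k*moisture = 168 - 16*2.7 = 124.8 deg C

124.8 deg C


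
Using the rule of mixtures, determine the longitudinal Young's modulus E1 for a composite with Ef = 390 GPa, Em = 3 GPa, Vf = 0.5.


E1 = Ef*Vf + Em*(1-Vf) = 390*0.5 + 3*0.5 = 196.5 GPa

196.5 GPa


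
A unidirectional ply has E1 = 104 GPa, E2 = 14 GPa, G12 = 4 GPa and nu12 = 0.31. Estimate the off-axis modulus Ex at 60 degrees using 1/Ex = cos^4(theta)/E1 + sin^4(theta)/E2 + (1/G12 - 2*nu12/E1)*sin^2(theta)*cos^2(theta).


cos^4(60) = 0.0625, sin^4(60) = 0.5625, sin^2(60)*cos^2(60) = 0.1875
1/G12 - 2*nu12/E1 = 1/4 - 2*0.31/104 = 0.244038 GPa^-1
1/Ex = 0.0625/104 + 0.5625/14 + 0.244038*0.1875 = 0.0865367 GPa^-1
Ex = 11.56 GPa

11.56 GPa


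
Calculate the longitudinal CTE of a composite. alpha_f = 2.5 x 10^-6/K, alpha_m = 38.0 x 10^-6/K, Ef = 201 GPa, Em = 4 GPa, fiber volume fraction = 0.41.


E1 = Ef*Vf + Em*(1-Vf) = 84.77
alpha_1 = (alpha_f*Ef*Vf + alpha_m*Em*(1-Vf))/E1 = 3.49 x 10^-6/K

3.49 x 10^-6/K


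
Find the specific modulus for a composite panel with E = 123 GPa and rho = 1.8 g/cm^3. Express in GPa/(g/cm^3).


Specific stiffness = E/rho = 123/1.8 = 68.3 GPa/(g/cm^3)

68.3 GPa/(g/cm^3)


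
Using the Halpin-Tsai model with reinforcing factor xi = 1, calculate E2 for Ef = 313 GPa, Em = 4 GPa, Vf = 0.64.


eta = (Ef/Em - 1)/(Ef/Em + xi) = (78.25 - 1)/(78.25 + 1) = 0.9748
E2 = Em*(1+xi*eta*Vf)/(1-eta*Vf) = 17.27 GPa

17.27 GPa


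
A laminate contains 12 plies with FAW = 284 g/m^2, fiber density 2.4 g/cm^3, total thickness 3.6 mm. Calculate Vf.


Vf = n * FAW / (rho_f * h * 1000) = 12 * 284 / (2.4 * 3.6 * 1000) = 0.3944

0.3944


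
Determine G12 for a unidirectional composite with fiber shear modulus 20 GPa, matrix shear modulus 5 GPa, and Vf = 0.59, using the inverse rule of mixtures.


1/G12 = Vf/Gf + (1-Vf)/Gm = 0.59/20 + 0.41/5
G12 = 8.97 GPa

8.97 GPa


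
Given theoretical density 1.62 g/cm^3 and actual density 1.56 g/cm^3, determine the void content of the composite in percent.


Void% = (rho_theo - rho_actual)/rho_theo * 100 = (1.62 - 1.56)/1.62 * 100 = 3.7%

3.7%


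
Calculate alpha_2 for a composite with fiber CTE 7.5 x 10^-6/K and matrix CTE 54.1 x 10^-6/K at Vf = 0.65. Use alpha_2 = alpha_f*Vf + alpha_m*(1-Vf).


alpha_2 = alpha_f*Vf + alpha_m*(1-Vf) = 7.5*0.65 + 54.1*0.35 = 23.8 x 10^-6/K

23.8 x 10^-6/K


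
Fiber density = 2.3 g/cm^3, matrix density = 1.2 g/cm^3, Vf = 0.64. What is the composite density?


rho_c = rho_f*Vf + rho_m*(1-Vf) = 2.3*0.64 + 1.2*0.36 = 1.904 g/cm^3

1.904 g/cm^3


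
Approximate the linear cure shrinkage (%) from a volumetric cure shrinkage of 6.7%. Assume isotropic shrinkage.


Linear shrinkage ≈ vol_shrink/3 = 6.7/3 = 2.233%

2.233%


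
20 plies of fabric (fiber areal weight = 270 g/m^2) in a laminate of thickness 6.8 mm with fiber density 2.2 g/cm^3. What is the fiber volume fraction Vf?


Vf = n * FAW / (rho_f * h * 1000) = 20 * 270 / (2.2 * 6.8 * 1000) = 0.361

0.361


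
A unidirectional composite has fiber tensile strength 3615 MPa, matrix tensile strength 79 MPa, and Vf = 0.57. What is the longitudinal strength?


sigma_1 = sigma_f*Vf + sigma_m*(1-Vf) = 3615*0.57 + 79*0.43 = 2094.5 MPa

2094.5 MPa


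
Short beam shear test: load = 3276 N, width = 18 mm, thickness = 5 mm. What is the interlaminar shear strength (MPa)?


ILSS = 3F/(4bh) = 3*3276/(4*18*5) = 27.3 MPa

27.3 MPa


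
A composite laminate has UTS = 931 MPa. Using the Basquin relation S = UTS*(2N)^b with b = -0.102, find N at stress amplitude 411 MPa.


N = 0.5 * (S/UTS)^(1/b) = 0.5 * (411/931)^(1/-0.102) = 1515.0243 cycles

1515.0243 cycles


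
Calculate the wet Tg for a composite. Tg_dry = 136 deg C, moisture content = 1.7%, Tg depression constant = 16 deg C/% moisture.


Tg_wet = Tg_dry - k*moisture = 136 - 16*1.7 = 108.8 deg C

108.8 deg C


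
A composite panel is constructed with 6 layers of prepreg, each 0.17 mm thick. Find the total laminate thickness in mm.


h = n * t_ply = 6 * 0.17 = 1.02 mm

1.02 mm


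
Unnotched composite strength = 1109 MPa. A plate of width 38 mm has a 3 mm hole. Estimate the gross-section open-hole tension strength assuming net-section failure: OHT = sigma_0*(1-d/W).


OHT = sigma_0*(1-d/W) = 1109*(1-3/38) = 1021.4 MPa

1021.4 MPa


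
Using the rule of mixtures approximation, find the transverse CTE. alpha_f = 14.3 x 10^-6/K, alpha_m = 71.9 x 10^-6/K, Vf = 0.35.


alpha_2 = alpha_f*Vf + alpha_m*(1-Vf) = 14.3*0.35 + 71.9*0.65 = 51.7 x 10^-6/K

51.7 x 10^-6/K


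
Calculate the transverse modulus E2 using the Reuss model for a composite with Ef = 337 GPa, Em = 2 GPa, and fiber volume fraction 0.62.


1/E2 = Vf/Ef + (1-Vf)/Em = 0.62/337 + 0.38/2
E2 = 5.21 GPa

5.21 GPa


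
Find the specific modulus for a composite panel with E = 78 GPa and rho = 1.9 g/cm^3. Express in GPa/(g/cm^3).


Specific stiffness = E/rho = 78/1.9 = 41.1 GPa/(g/cm^3)

41.1 GPa/(g/cm^3)


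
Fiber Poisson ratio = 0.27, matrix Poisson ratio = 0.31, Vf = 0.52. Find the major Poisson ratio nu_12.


nu_12 = nu_f*Vf + nu_m*(1-Vf) = 0.27*0.52 + 0.31*0.48 = 0.2892

0.2892


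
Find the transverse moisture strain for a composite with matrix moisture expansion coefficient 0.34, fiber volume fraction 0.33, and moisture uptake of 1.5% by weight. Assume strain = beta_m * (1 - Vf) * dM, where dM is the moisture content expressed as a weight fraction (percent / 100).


dM = 1.5/100 = 0.015
strain = beta_m * (1-Vf) * dM = 0.34 * 0.67 * 0.015 = 0.003417

0.003417


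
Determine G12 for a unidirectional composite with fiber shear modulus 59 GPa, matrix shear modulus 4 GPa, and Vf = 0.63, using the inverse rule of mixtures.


1/G12 = Vf/Gf + (1-Vf)/Gm = 0.63/59 + 0.37/4
G12 = 9.69 GPa

9.69 GPa


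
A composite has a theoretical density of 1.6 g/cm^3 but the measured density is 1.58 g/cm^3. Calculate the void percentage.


Void% = (rho_theo - rho_actual)/rho_theo * 100 = (1.6 - 1.58)/1.6 * 100 = 1.25%

1.25%


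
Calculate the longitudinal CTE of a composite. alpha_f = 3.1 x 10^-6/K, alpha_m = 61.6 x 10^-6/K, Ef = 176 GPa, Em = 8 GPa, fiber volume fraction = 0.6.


E1 = Ef*Vf + Em*(1-Vf) = 108.8
alpha_1 = (alpha_f*Ef*Vf + alpha_m*Em*(1-Vf))/E1 = 4.82 x 10^-6/K

4.82 x 10^-6/K


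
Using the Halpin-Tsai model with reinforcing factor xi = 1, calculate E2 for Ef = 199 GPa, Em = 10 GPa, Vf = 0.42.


eta = (Ef/Em - 1)/(Ef/Em + xi) = (19.9 - 1)/(19.9 + 1) = 0.9043
E2 = Em*(1+xi*eta*Vf)/(1-eta*Vf) = 22.25 GPa

22.25 GPa


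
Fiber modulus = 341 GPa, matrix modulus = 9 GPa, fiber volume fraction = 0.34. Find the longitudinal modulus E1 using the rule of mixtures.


E1 = Ef*Vf + Em*(1-Vf) = 341*0.34 + 9*0.66 = 121.88 GPa

121.88 GPa


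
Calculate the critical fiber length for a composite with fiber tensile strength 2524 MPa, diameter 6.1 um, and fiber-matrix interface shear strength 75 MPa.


Lc = sigma_f * d / (2 * tau_i) = 2524 * 6.1 / (2 * 75) = 102.6 um

102.6 um


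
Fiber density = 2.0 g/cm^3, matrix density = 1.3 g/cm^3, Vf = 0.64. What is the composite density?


rho_c = rho_f*Vf + rho_m*(1-Vf) = 2.0*0.64 + 1.3*0.36 = 1.748 g/cm^3

1.748 g/cm^3


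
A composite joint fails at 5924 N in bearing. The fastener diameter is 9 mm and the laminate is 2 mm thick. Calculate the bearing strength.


sigma_br = F/(d*h) = 5924/(9*2) = 329.1 MPa

329.1 MPa


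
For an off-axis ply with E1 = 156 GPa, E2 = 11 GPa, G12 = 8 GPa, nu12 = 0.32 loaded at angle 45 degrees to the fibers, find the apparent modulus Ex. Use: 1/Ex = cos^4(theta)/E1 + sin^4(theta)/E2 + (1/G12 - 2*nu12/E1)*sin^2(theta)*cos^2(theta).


cos^4(45) = 0.25, sin^4(45) = 0.25, sin^2(45)*cos^2(45) = 0.25
1/G12 - 2*nu12/E1 = 1/8 - 2*0.32/156 = 0.120897 GPa^-1
1/Ex = 0.25/156 + 0.25/11 + 0.120897*0.25 = 0.0545542 GPa^-1
Ex = 18.33 GPa

18.33 GPa


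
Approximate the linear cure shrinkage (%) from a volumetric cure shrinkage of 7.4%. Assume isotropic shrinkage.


Linear shrinkage ≈ vol_shrink/3 = 7.4/3 = 2.467%

2.467%


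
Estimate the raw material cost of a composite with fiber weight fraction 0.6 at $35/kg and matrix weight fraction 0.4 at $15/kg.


Cost = cost_f*Wf + cost_m*Wm = 35*0.6 + 15*0.4 = $27.0/kg

$27.0/kg


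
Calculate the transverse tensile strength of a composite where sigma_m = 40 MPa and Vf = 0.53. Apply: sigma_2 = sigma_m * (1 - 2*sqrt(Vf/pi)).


factor = 1 - 2*sqrt(0.53/pi) = 0.1785
sigma_2 = 40 * 0.1785 = 7.14 MPa

7.14 MPa


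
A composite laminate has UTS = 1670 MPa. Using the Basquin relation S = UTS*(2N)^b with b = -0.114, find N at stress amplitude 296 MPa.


N = 0.5 * (S/UTS)^(1/b) = 0.5 * (296/1670)^(1/-0.114) = 1.9517e+06 cycles

1.9517e+06 cycles


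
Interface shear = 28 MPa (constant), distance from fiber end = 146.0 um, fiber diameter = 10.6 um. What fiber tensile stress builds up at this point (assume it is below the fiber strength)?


Force balance: sigma_f * (pi*d^2/4) = tau * (pi*d) * x  ->  sigma_f = 4 * tau * x / d
sigma_f = 4 * 28 * 146.0 / 10.6 = 1542.6 MPa

1542.6 MPa


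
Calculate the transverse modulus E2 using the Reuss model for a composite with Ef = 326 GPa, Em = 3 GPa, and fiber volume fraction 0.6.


1/E2 = Vf/Ef + (1-Vf)/Em = 0.6/326 + 0.4/3
E2 = 7.4 GPa

7.4 GPa


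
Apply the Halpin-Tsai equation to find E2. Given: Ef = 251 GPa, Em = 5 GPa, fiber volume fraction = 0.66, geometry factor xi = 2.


eta = (Ef/Em - 1)/(Ef/Em + xi) = (50.2 - 1)/(50.2 + 2) = 0.9425
E2 = Em*(1+xi*eta*Vf)/(1-eta*Vf) = 29.69 GPa

29.69 GPa


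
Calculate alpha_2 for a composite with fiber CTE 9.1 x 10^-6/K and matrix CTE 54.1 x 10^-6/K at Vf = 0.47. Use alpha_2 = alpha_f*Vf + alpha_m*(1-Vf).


alpha_2 = alpha_f*Vf + alpha_m*(1-Vf) = 9.1*0.47 + 54.1*0.53 = 33.0 x 10^-6/K

33.0 x 10^-6/K


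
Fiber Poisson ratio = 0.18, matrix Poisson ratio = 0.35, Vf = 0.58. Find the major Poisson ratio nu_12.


nu_12 = nu_f*Vf + nu_m*(1-Vf) = 0.18*0.58 + 0.35*0.42 = 0.2514

0.2514


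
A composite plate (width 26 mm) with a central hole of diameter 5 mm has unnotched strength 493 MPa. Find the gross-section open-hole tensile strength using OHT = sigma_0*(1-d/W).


OHT = sigma_0*(1-d/W) = 493*(1-5/26) = 398.2 MPa

398.2 MPa


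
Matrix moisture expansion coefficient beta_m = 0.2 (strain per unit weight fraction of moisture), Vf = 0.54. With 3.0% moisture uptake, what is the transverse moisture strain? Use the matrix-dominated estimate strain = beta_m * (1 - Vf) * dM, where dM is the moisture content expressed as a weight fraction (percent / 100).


dM = 3.0/100 = 0.03
strain = beta_m * (1-Vf) * dM = 0.2 * 0.46 * 0.03 = 0.00276

0.00276


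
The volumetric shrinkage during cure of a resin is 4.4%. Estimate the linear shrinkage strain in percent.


Linear shrinkage ≈ vol_shrink/3 = 4.4/3 = 1.467%

1.467%


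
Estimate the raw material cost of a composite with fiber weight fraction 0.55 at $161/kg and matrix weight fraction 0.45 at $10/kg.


Cost = cost_f*Wf + cost_m*Wm = 161*0.55 + 10*0.45 = $93.05/kg

$93.05/kg


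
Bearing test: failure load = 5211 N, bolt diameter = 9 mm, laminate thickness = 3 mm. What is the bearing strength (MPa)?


sigma_br = F/(d*h) = 5211/(9*3) = 193.0 MPa

193.0 MPa


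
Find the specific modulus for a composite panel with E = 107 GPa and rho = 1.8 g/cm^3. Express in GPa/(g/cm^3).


Specific stiffness = E/rho = 107/1.8 = 59.4 GPa/(g/cm^3)

59.4 GPa/(g/cm^3)


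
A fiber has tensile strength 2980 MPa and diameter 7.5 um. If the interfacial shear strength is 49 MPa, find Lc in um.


Lc = sigma_f * d / (2 * tau_i) = 2980 * 7.5 / (2 * 49) = 228.1 um

228.1 um


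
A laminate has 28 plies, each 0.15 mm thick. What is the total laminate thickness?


h = n * t_ply = 28 * 0.15 = 4.2 mm

4.2 mm


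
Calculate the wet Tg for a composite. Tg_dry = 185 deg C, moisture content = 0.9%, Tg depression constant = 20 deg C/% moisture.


Tg_wet = Tg_dry - k*moisture = 185 - 20*0.9 = 167.0 deg C

167.0 deg C


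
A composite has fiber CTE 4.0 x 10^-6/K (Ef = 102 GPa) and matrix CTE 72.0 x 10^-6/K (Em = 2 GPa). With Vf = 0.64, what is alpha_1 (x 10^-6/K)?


E1 = Ef*Vf + Em*(1-Vf) = 66.0
alpha_1 = (alpha_f*Ef*Vf + alpha_m*Em*(1-Vf))/E1 = 4.74 x 10^-6/K

4.74 x 10^-6/K


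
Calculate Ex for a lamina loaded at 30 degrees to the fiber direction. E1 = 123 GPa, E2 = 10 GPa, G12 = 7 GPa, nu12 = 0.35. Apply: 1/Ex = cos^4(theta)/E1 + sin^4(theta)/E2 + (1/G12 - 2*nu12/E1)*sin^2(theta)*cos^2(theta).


cos^4(30) = 0.5625, sin^4(30) = 0.0625, sin^2(30)*cos^2(30) = 0.1875
1/G12 - 2*nu12/E1 = 1/7 - 2*0.35/123 = 0.137166 GPa^-1
1/Ex = 0.5625/123 + 0.0625/10 + 0.137166*0.1875 = 0.0365418 GPa^-1
Ex = 27.37 GPa

27.37 GPa


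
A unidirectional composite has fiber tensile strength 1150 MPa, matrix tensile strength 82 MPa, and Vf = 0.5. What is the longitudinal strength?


sigma_1 = sigma_f*Vf + sigma_m*(1-Vf) = 1150*0.5 + 82*0.5 = 616.0 MPa

616.0 MPa


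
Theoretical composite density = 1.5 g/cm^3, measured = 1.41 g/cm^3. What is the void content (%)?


Void% = (rho_theo - rho_actual)/rho_theo * 100 = (1.5 - 1.41)/1.5 * 100 = 6.0%

6.0%


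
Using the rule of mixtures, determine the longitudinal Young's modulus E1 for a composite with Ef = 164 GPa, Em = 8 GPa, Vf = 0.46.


E1 = Ef*Vf + Em*(1-Vf) = 164*0.46 + 8*0.54 = 79.76 GPa

79.76 GPa


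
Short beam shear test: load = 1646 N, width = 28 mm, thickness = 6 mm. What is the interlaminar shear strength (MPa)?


ILSS = 3F/(4bh) = 3*1646/(4*28*6) = 7.35 MPa

7.35 MPa


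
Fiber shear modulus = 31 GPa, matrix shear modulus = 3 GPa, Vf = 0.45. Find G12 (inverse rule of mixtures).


1/G12 = Vf/Gf + (1-Vf)/Gm = 0.45/31 + 0.55/3
G12 = 5.05 GPa

5.05 GPa


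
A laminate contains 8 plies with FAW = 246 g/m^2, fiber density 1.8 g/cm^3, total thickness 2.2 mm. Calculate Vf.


Vf = n * FAW / (rho_f * h * 1000) = 8 * 246 / (1.8 * 2.2 * 1000) = 0.497

0.497


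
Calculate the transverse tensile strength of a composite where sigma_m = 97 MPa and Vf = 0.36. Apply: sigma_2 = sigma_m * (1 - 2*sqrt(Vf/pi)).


factor = 1 - 2*sqrt(0.36/pi) = 0.323
sigma_2 = 97 * 0.323 = 31.33 MPa

31.33 MPa


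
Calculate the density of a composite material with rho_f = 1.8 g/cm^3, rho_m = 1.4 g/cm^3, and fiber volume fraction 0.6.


rho_c = rho_f*Vf + rho_m*(1-Vf) = 1.8*0.6 + 1.4*0.4 = 1.64 g/cm^3

1.64 g/cm^3


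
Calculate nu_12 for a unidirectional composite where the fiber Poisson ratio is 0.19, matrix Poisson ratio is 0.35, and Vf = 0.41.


nu_12 = nu_f*Vf + nu_m*(1-Vf) = 0.19*0.41 + 0.35*0.59 = 0.2844

0.2844


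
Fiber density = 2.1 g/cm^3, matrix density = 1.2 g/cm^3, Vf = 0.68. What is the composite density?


rho_c = rho_f*Vf + rho_m*(1-Vf) = 2.1*0.68 + 1.2*0.32 = 1.812 g/cm^3

1.812 g/cm^3


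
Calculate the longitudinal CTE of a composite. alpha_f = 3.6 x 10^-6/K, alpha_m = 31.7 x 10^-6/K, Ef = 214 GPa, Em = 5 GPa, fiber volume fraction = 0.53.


E1 = Ef*Vf + Em*(1-Vf) = 115.77
alpha_1 = (alpha_f*Ef*Vf + alpha_m*Em*(1-Vf))/E1 = 4.17 x 10^-6/K

4.17 x 10^-6/K


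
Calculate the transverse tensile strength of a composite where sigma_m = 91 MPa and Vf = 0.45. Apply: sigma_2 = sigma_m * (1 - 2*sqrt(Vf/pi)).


factor = 1 - 2*sqrt(0.45/pi) = 0.2431
sigma_2 = 91 * 0.2431 = 22.12 MPa

22.12 MPa


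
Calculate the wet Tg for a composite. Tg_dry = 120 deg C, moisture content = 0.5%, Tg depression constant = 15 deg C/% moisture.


Tg_wet = Tg_dry - k*moisture = 120 - 15*0.5 = 112.5 deg C

112.5 deg C


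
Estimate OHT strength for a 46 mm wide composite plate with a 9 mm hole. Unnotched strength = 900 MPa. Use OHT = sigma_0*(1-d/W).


OHT = sigma_0*(1-d/W) = 900*(1-9/46) = 723.9 MPa

723.9 MPa


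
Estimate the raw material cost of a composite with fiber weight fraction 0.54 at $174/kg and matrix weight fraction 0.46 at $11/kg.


Cost = cost_f*Wf + cost_m*Wm = 174*0.54 + 11*0.46 = $99.02/kg

$99.02/kg


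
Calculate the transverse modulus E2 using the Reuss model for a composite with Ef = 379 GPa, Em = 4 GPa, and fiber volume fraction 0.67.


1/E2 = Vf/Ef + (1-Vf)/Em = 0.67/379 + 0.33/4
E2 = 11.87 GPa

11.87 GPa


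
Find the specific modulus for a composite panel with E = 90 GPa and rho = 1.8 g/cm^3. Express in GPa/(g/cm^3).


Specific stiffness = E/rho = 90/1.8 = 50.0 GPa/(g/cm^3)

50.0 GPa/(g/cm^3)


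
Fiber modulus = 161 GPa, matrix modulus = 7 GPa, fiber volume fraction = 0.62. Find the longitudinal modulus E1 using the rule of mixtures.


E1 = Ef*Vf + Em*(1-Vf) = 161*0.62 + 7*0.38 = 102.48 GPa

102.48 GPa


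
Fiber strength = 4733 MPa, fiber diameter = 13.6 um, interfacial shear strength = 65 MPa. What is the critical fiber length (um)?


Lc = sigma_f * d / (2 * tau_i) = 4733 * 13.6 / (2 * 65) = 495.1 um

495.1 um


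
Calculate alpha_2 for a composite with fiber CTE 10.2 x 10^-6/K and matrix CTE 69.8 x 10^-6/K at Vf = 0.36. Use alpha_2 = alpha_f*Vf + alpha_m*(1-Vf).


alpha_2 = alpha_f*Vf + alpha_m*(1-Vf) = 10.2*0.36 + 69.8*0.64 = 48.3 x 10^-6/K

48.3 x 10^-6/K


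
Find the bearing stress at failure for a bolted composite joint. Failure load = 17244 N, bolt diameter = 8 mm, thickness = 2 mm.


sigma_br = F/(d*h) = 17244/(8*2) = 1077.8 MPa

1077.8 MPa


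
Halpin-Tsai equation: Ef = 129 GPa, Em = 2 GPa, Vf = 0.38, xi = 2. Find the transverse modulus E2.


eta = (Ef/Em - 1)/(Ef/Em + xi) = (64.5 - 1)/(64.5 + 2) = 0.9549
E2 = Em*(1+xi*eta*Vf)/(1-eta*Vf) = 5.42 GPa

5.42 GPa


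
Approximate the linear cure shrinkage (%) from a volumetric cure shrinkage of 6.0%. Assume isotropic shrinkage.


Linear shrinkage ≈ vol_shrink/3 = 6.0/3 = 2.0%

2.0%


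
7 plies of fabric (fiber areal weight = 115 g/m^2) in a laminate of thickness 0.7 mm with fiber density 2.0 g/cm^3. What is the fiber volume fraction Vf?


Vf = n * FAW / (rho_f * h * 1000) = 7 * 115 / (2.0 * 0.7 * 1000) = 0.575

0.575


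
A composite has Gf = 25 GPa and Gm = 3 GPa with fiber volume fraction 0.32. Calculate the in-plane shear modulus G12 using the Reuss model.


1/G12 = Vf/Gf + (1-Vf)/Gm = 0.32/25 + 0.68/3
G12 = 4.18 GPa

4.18 GPa


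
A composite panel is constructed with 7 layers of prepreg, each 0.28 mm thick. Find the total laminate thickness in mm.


h = n * t_ply = 7 * 0.28 = 1.96 mm

1.96 mm


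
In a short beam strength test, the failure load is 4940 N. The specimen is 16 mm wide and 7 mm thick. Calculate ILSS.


ILSS = 3F/(4bh) = 3*4940/(4*16*7) = 33.08 MPa

33.08 MPa


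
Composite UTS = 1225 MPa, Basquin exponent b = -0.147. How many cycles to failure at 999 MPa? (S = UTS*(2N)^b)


N = 0.5 * (S/UTS)^(1/b) = 0.5 * (999/1225)^(1/-0.147) = 2.0021 cycles

2.0021 cycles


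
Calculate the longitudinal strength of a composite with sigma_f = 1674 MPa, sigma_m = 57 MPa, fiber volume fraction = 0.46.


sigma_1 = sigma_f*Vf + sigma_m*(1-Vf) = 1674*0.46 + 57*0.54 = 800.8 MPa

800.8 MPa


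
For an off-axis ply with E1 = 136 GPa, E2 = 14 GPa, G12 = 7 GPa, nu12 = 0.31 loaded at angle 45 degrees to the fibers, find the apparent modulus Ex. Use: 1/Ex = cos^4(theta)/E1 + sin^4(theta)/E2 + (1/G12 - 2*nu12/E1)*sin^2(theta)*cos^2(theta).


cos^4(45) = 0.25, sin^4(45) = 0.25, sin^2(45)*cos^2(45) = 0.25
1/G12 - 2*nu12/E1 = 1/7 - 2*0.31/136 = 0.138298 GPa^-1
1/Ex = 0.25/136 + 0.25/14 + 0.138298*0.25 = 0.05427 GPa^-1
Ex = 18.43 GPa

18.43 GPa


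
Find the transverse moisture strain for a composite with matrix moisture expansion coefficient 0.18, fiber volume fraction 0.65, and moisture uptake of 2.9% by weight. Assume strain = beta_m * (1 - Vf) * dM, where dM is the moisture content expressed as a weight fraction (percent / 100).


dM = 2.9/100 = 0.029
strain = beta_m * (1-Vf) * dM = 0.18 * 0.35 * 0.029 = 0.001827

0.001827


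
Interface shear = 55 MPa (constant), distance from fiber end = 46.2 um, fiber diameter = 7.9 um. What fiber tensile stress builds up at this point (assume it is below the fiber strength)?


Force balance: sigma_f * (pi*d^2/4) = tau * (pi*d) * x  ->  sigma_f = 4 * tau * x / d
sigma_f = 4 * 55 * 46.2 / 7.9 = 1286.6 MPa

1286.6 MPa


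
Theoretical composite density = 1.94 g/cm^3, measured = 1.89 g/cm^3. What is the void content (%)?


Void% = (rho_theo - rho_actual)/rho_theo * 100 = (1.94 - 1.89)/1.94 * 100 = 2.58%

2.58%


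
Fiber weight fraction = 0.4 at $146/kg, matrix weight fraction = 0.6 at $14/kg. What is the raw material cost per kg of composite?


Cost = cost_f*Wf + cost_m*Wm = 146*0.4 + 14*0.6 = $66.8/kg

$66.8/kg


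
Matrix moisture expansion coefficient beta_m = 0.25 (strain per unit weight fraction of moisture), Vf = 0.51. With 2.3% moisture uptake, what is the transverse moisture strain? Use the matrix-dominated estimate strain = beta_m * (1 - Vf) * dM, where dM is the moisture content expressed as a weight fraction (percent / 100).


dM = 2.3/100 = 0.023
strain = beta_m * (1-Vf) * dM = 0.25 * 0.49 * 0.023 = 0.0028175

0.0028175


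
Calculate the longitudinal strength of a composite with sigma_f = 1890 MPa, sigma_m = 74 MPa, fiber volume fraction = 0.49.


sigma_1 = sigma_f*Vf + sigma_m*(1-Vf) = 1890*0.49 + 74*0.51 = 963.8 MPa

963.8 MPa


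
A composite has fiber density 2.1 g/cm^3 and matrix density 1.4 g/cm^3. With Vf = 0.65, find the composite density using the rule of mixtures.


rho_c = rho_f*Vf + rho_m*(1-Vf) = 2.1*0.65 + 1.4*0.35 = 1.855 g/cm^3

1.855 g/cm^3


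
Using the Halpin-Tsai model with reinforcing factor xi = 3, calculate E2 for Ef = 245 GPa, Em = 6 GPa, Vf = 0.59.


eta = (Ef/Em - 1)/(Ef/Em + xi) = (40.8333 - 1)/(40.8333 + 3) = 0.9087
E2 = Em*(1+xi*eta*Vf)/(1-eta*Vf) = 33.74 GPa

33.74 GPa
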